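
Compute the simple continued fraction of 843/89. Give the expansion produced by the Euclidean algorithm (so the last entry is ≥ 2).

843 = 9·89 + 42
89 = 2·42 + 5
42 = 8·5 + 2
5 = 2·2 + 1
2 = 2·1 + 0  (stop)
So 843/89 = [9; 2, 8, 2, 2].

[9; 2, 8, 2, 2]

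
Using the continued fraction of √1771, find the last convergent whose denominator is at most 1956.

42462/1009

√1771 = [42; 12, 84, …] (period length 2).
Convergents:
  p_0/q_0 = 42/1
  p_1/q_1 = 505/12
  p_2/q_2 = 42462/1009
  p_3/q_3 = 510049/12120
q_2 = 1009 ≤ 1956 < 12120 = q_3, so the answer is 42462/1009.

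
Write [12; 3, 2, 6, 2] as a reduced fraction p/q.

1192/97

Fold from the inside: start with 2/1.
  6 + 1/2 = 13/2
  2 + 2/13 = 28/13
  3 + 13/28 = 97/28
  12 + 28/97 = 1192/97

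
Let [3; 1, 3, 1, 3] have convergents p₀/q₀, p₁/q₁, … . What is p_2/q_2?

15/4

Using pₖ = aₖpₖ₋₁ + pₖ₋₂, qₖ = aₖqₖ₋₁ + qₖ₋₂ (with p₋₁=1, p₋₂=0, q₋₁=0, q₋₂=1):
  k=0: a=3, p=3, q=1
  k=1: a=1, p=4, q=1
  k=2: a=3, p=15, q=4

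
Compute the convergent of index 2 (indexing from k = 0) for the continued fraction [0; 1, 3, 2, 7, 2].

3/4

Using pₖ = aₖpₖ₋₁ + pₖ₋₂, qₖ = aₖqₖ₋₁ + qₖ₋₂ (with p₋₁=1, p₋₂=0, q₋₁=0, q₋₂=1):
  k=0: a=0, p=0, q=1
  k=1: a=1, p=1, q=1
  k=2: a=3, p=3, q=4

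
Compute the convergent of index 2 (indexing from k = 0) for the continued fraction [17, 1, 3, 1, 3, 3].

71/4

Using pₖ = aₖpₖ₋₁ + pₖ₋₂, qₖ = aₖqₖ₋₁ + qₖ₋₂ (with p₋₁=1, p₋₂=0, q₋₁=0, q₋₂=1):
  k=0: a=17, p=17, q=1
  k=1: a=1, p=18, q=1
  k=2: a=3, p=71, q=4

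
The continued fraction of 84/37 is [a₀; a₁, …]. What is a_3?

2

84 = 2·37 + 10   →  a_0 = 2
37 = 3·10 + 7   →  a_1 = 3
10 = 1·7 + 3   →  a_2 = 1
7 = 2·3 + 1   →  a_3 = 2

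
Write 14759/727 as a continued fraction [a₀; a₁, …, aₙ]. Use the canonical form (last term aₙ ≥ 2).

14759 = 20×727 + 219
727 = 3×219 + 70
219 = 3×70 + 9
70 = 7×9 + 7
9 = 1×7 + 2
7 = 3×2 + 1
2 = 2×1 + 0  (stop)
So 14759/727 = [20; 3, 3, 7, 1, 3, 2].

[20; 3, 3, 7, 1, 3, 2]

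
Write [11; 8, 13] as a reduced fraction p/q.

1168/105

Fold from the inside: start with 13/1.
  8 + 1/13 = 105/13
  11 + 13/105 = 1168/105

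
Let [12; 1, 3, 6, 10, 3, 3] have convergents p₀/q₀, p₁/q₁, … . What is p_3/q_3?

Using pₖ = aₖpₖ₋₁ + pₖ₋₂, qₖ = aₖqₖ₋₁ + qₖ₋₂ (with p₋₁=1, p₋₂=0, q₋₁=0, q₋₂=1):
  k=0: a=12, p=12, q=1
  k=1: a=1, p=13, q=1
  k=2: a=3, p=51, q=4
  k=3: a=6, p=319, q=25

319/25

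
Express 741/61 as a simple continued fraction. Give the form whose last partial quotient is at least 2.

741 = 12*61 + 9
61 = 6*9 + 7
9 = 1*7 + 2
7 = 3*2 + 1
2 = 2*1 + 0  (stop)
So 741/61 = [12; 6, 1, 3, 2].

[12; 6, 1, 3, 2]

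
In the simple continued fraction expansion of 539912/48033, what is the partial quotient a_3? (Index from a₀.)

539912 = 11·48033 + 11549   →  a_0 = 11
48033 = 4·11549 + 1837   →  a_1 = 4
11549 = 6·1837 + 527   →  a_2 = 6
1837 = 3·527 + 256   →  a_3 = 3

3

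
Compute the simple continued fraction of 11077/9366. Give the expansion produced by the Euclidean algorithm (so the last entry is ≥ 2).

11077 = 1*9366 + 1711
9366 = 5*1711 + 811
1711 = 2*811 + 89
811 = 9*89 + 10
89 = 8*10 + 9
10 = 1*9 + 1
9 = 9*1 + 0  (stop)
So 11077/9366 = [1; 5, 2, 9, 8, 1, 9].

[1; 5, 2, 9, 8, 1, 9]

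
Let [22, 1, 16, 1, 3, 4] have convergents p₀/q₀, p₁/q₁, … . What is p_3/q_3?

413/18

Using pₖ = aₖpₖ₋₁ + pₖ₋₂, qₖ = aₖqₖ₋₁ + qₖ₋₂ (with p₋₁=1, p₋₂=0, q₋₁=0, q₋₂=1):
  k=0: a=22, p=22, q=1
  k=1: a=1, p=23, q=1
  k=2: a=16, p=390, q=17
  k=3: a=1, p=413, q=18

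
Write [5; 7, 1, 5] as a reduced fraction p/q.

241/47

Fold from the inside: start with 5/1.
  1 + 1/5 = 6/5
  7 + 5/6 = 47/6
  5 + 6/47 = 241/47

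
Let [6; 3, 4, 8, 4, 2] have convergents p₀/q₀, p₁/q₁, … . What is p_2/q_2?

82/13

Using pₖ = aₖpₖ₋₁ + pₖ₋₂, qₖ = aₖqₖ₋₁ + qₖ₋₂ (with p₋₁=1, p₋₂=0, q₋₁=0, q₋₂=1):
  k=0: a=6, p=6, q=1
  k=1: a=3, p=19, q=3
  k=2: a=4, p=82, q=13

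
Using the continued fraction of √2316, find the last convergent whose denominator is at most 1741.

37008/769

√2316 = [48; 8, 96, …] (period length 2).
Convergents:
  p_0/q_0 = 48/1
  p_1/q_1 = 385/8
  p_2/q_2 = 37008/769
  p_3/q_3 = 296449/6160
q_2 = 769 ≤ 1741 < 6160 = q_3, so the answer is 37008/769.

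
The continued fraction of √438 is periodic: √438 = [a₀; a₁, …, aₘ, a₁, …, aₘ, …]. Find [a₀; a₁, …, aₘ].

a₀ = ⌊√438⌋ = 20.
With m₀=0, d₀=1 and mₖ₊₁ = dₖaₖ − mₖ, dₖ₊₁ = (n − mₖ₊₁²)/dₖ, aₖ₊₁ = ⌊(a₀+mₖ₊₁)/dₖ₊₁⌋:
  k=1: m=20, d=38, a=1
  k=2: m=18, d=3, a=12
  k=3: m=18, d=38, a=1
  k=4: m=20, d=1, a=40
d=1 and a=2a₀=40 at k=4, so the next step gives (m, d) = (20, 38) again — its k=1 value — and the period has length 4.

[20; 1, 12, 1, 40]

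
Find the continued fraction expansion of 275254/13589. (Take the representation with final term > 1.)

[20; 3, 1, 10, 3, 6, 16]

275254 = 20*13589 + 3474
13589 = 3*3474 + 3167
3474 = 1*3167 + 307
3167 = 10*307 + 97
307 = 3*97 + 16
97 = 6*16 + 1
16 = 16*1 + 0  (stop)
So 275254/13589 = [20; 3, 1, 10, 3, 6, 16].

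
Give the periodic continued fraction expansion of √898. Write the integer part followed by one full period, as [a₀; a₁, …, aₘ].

a₀ = ⌊√898⌋ = 29.
With m₀=0, d₀=1 and mₖ₊₁ = dₖaₖ − mₖ, dₖ₊₁ = (n − mₖ₊₁²)/dₖ, aₖ₊₁ = ⌊(a₀+mₖ₊₁)/dₖ₊₁⌋:
  k=1: m=29, d=57, a=1
  k=2: m=28, d=2, a=28
  k=3: m=28, d=57, a=1
  k=4: m=29, d=1, a=58
d=1 and a=2a₀=58 at k=4, so the next step gives (m, d) = (29, 57) again — its k=1 value — and the period has length 4.

[29; 1, 28, 1, 58]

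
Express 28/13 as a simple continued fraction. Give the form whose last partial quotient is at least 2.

[2; 6, 2]

28 = 2·13 + 2
13 = 6·2 + 1
2 = 2·1 + 0  (stop)
So 28/13 = [2; 6, 2].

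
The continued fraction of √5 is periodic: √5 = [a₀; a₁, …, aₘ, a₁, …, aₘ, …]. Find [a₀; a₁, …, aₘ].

[2; 4]

a₀ = ⌊√5⌋ = 2.
With m₀=0, d₀=1 and mₖ₊₁ = dₖaₖ − mₖ, dₖ₊₁ = (n − mₖ₊₁²)/dₖ, aₖ₊₁ = ⌊(a₀+mₖ₊₁)/dₖ₊₁⌋:
  k=1: m=2, d=1, a=4
d=1 and a=2a₀=4 at k=1, so the next step gives (m, d) = (2, 1) again — its k=1 value — and the period has length 1.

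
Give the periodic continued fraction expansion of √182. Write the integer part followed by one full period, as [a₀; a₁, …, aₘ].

a₀ = ⌊√182⌋ = 13.
With m₀=0, d₀=1 and mₖ₊₁ = dₖaₖ − mₖ, dₖ₊₁ = (n − mₖ₊₁²)/dₖ, aₖ₊₁ = ⌊(a₀+mₖ₊₁)/dₖ₊₁⌋:
  k=1: m=13, d=13, a=2
  k=2: m=13, d=1, a=26
d=1 and a=2a₀=26 at k=2, so the next step gives (m, d) = (13, 13) again — its k=1 value — and the period has length 2.

[13; 2, 26]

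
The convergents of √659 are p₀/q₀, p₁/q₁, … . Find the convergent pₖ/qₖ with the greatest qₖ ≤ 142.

√659 = [25; 1, 2, 25, 2, 1, 50, …] (period length 6).
Convergents:
  p_0/q_0 = 25/1
  p_1/q_1 = 26/1
  p_2/q_2 = 77/3
  p_3/q_3 = 1951/76
  p_4/q_4 = 3979/155
q_3 = 76 ≤ 142 < 155 = q_4, so the answer is 1951/76.

1951/76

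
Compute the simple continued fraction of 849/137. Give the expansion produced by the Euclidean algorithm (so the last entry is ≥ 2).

849 = 6·137 + 27
137 = 5·27 + 2
27 = 13·2 + 1
2 = 2·1 + 0  (stop)
So 849/137 = [6; 5, 13, 2].

[6; 5, 13, 2]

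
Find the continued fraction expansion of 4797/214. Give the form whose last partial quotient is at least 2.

4797 = 22·214 + 89
214 = 2·89 + 36
89 = 2·36 + 17
36 = 2·17 + 2
17 = 8·2 + 1
2 = 2·1 + 0  (stop)
So 4797/214 = [22; 2, 2, 2, 8, 2].

[22; 2, 2, 2, 8, 2]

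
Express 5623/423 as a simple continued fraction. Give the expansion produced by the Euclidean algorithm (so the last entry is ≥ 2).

5623 = 13·423 + 124
423 = 3·124 + 51
124 = 2·51 + 22
51 = 2·22 + 7
22 = 3·7 + 1
7 = 7·1 + 0  (stop)
So 5623/423 = [13; 3, 2, 2, 3, 7].

[13; 3, 2, 2, 3, 7]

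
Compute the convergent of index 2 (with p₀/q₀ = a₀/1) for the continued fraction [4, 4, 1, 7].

Using pₖ = aₖpₖ₋₁ + pₖ₋₂, qₖ = aₖqₖ₋₁ + qₖ₋₂ (with p₋₁=1, p₋₂=0, q₋₁=0, q₋₂=1):
  k=0: a=4, p=4, q=1
  k=1: a=4, p=17, q=4
  k=2: a=1, p=21, q=5

21/5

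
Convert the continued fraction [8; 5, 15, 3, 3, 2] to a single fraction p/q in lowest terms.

Using pₖ = aₖpₖ₋₁ + pₖ₋₂ and qₖ = aₖqₖ₋₁ + qₖ₋₂:
  k=0: a=8, p=8, q=1
  k=1: a=5, p=41, q=5
  k=2: a=15, p=623, q=76
  k=3: a=3, p=1910, q=233
  k=4: a=3, p=6353, q=775
  k=5: a=2, p=14616, q=1783

14616/1783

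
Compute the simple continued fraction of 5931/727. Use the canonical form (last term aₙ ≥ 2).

[8; 6, 3, 9, 4]

5931 = 8×727 + 115
727 = 6×115 + 37
115 = 3×37 + 4
37 = 9×4 + 1
4 = 4×1 + 0  (stop)
So 5931/727 = [8; 6, 3, 9, 4].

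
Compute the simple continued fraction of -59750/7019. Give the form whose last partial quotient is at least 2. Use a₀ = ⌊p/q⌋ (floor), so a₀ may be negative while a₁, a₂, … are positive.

[-9; 2, 19, 3, 19, 3]

-59750 = -9*7019 + 3421
7019 = 2*3421 + 177
3421 = 19*177 + 58
177 = 3*58 + 3
58 = 19*3 + 1
3 = 3*1 + 0  (stop)
So -59750/7019 = [-9; 2, 19, 3, 19, 3].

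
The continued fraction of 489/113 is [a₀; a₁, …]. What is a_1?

3

489 = 4·113 + 37   →  a_0 = 4
113 = 3·37 + 2   →  a_1 = 3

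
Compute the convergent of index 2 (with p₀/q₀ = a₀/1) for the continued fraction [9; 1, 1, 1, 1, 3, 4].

Using pₖ = aₖpₖ₋₁ + pₖ₋₂, qₖ = aₖqₖ₋₁ + qₖ₋₂ (with p₋₁=1, p₋₂=0, q₋₁=0, q₋₂=1):
  k=0: a=9, p=9, q=1
  k=1: a=1, p=10, q=1
  k=2: a=1, p=19, q=2

19/2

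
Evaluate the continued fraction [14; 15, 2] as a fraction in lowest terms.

Using pₖ = aₖpₖ₋₁ + pₖ₋₂ and qₖ = aₖqₖ₋₁ + qₖ₋₂:
  k=0: a=14, p=14, q=1
  k=1: a=15, p=211, q=15
  k=2: a=2, p=436, q=31

436/31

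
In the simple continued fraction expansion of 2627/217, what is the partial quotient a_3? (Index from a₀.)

3

2627 = 12·217 + 23   →  a_0 = 12
217 = 9·23 + 10   →  a_1 = 9
23 = 2·10 + 3   →  a_2 = 2
10 = 3·3 + 1   →  a_3 = 3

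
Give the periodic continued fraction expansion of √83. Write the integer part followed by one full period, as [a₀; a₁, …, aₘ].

[9; 9, 18]

a₀ = ⌊√83⌋ = 9.
With m₀=0, d₀=1 and mₖ₊₁ = dₖaₖ − mₖ, dₖ₊₁ = (n − mₖ₊₁²)/dₖ, aₖ₊₁ = ⌊(a₀+mₖ₊₁)/dₖ₊₁⌋:
  k=1: m=9, d=2, a=9
  k=2: m=9, d=1, a=18
d=1 and a=2a₀=18 at k=2, so the next step gives (m, d) = (9, 2) again — its k=1 value — and the period has length 2.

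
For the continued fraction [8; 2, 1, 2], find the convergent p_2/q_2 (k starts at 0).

25/3

Using pₖ = aₖpₖ₋₁ + pₖ₋₂, qₖ = aₖqₖ₋₁ + qₖ₋₂ (with p₋₁=1, p₋₂=0, q₋₁=0, q₋₂=1):
  k=0: a=8, p=8, q=1
  k=1: a=2, p=17, q=2
  k=2: a=1, p=25, q=3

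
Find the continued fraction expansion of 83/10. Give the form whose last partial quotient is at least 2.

83 = 8·10 + 3
10 = 3·3 + 1
3 = 3·1 + 0  (stop)
So 83/10 = [8; 3, 3].

[8; 3, 3]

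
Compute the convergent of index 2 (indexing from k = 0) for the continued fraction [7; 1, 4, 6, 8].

39/5

Using pₖ = aₖpₖ₋₁ + pₖ₋₂, qₖ = aₖqₖ₋₁ + qₖ₋₂ (with p₋₁=1, p₋₂=0, q₋₁=0, q₋₂=1):
  k=0: a=7, p=7, q=1
  k=1: a=1, p=8, q=1
  k=2: a=4, p=39, q=5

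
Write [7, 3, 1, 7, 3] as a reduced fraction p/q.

Fold from the inside: start with 3/1.
  7 + 1/3 = 22/3
  1 + 3/22 = 25/22
  3 + 22/25 = 97/25
  7 + 25/97 = 704/97

704/97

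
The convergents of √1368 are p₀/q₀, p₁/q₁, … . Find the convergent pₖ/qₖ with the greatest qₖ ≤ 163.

2737/74

√1368 = [36; 1, 72, …] (period length 2).
Convergents:
  p_0/q_0 = 36/1
  p_1/q_1 = 37/1
  p_2/q_2 = 2700/73
  p_3/q_3 = 2737/74
  p_4/q_4 = 199764/5401
q_3 = 74 ≤ 163 < 5401 = q_4, so the answer is 2737/74.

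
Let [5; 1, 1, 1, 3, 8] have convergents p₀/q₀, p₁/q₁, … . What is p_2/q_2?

Using pₖ = aₖpₖ₋₁ + pₖ₋₂, qₖ = aₖqₖ₋₁ + qₖ₋₂ (with p₋₁=1, p₋₂=0, q₋₁=0, q₋₂=1):
  k=0: a=5, p=5, q=1
  k=1: a=1, p=6, q=1
  k=2: a=1, p=11, q=2

11/2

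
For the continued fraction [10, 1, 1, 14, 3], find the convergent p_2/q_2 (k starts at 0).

21/2

Using pₖ = aₖpₖ₋₁ + pₖ₋₂, qₖ = aₖqₖ₋₁ + qₖ₋₂ (with p₋₁=1, p₋₂=0, q₋₁=0, q₋₂=1):
  k=0: a=10, p=10, q=1
  k=1: a=1, p=11, q=1
  k=2: a=1, p=21, q=2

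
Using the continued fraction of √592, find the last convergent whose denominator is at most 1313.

√592 = [24; 3, 48, …] (period length 2).
Convergents:
  p_0/q_0 = 24/1
  p_1/q_1 = 73/3
  p_2/q_2 = 3528/145
  p_3/q_3 = 10657/438
  p_4/q_4 = 515064/21169
q_3 = 438 ≤ 1313 < 21169 = q_4, so the answer is 10657/438.

10657/438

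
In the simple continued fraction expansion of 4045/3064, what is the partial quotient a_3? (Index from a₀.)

9

4045 = 1·3064 + 981   →  a_0 = 1
3064 = 3·981 + 121   →  a_1 = 3
981 = 8·121 + 13   →  a_2 = 8
121 = 9·13 + 4   →  a_3 = 9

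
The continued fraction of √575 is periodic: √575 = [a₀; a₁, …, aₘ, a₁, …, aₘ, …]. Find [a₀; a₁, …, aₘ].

[23; 1, 46]

a₀ = ⌊√575⌋ = 23.
With m₀=0, d₀=1 and mₖ₊₁ = dₖaₖ − mₖ, dₖ₊₁ = (n − mₖ₊₁²)/dₖ, aₖ₊₁ = ⌊(a₀+mₖ₊₁)/dₖ₊₁⌋:
  k=1: m=23, d=46, a=1
  k=2: m=23, d=1, a=46
d=1 and a=2a₀=46 at k=2, so the next step gives (m, d) = (23, 46) again — its k=1 value — and the period has length 2.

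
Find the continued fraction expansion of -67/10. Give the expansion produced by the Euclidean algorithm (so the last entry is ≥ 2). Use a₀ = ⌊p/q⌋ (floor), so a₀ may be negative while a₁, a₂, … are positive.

[-7; 3, 3]

-67 = -7*10 + 3
10 = 3*3 + 1
3 = 3*1 + 0  (stop)
So -67/10 = [-7; 3, 3].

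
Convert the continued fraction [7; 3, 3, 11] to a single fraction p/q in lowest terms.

Fold from the inside: start with 11/1.
  3 + 1/11 = 34/11
  3 + 11/34 = 113/34
  7 + 34/113 = 825/113

825/113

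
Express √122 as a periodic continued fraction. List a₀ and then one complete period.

[11; 22]

a₀ = ⌊√122⌋ = 11.
With m₀=0, d₀=1 and mₖ₊₁ = dₖaₖ − mₖ, dₖ₊₁ = (n − mₖ₊₁²)/dₖ, aₖ₊₁ = ⌊(a₀+mₖ₊₁)/dₖ₊₁⌋:
  k=1: m=11, d=1, a=22
d=1 and a=2a₀=22 at k=1, so the next step gives (m, d) = (11, 1) again — its k=1 value — and the period has length 1.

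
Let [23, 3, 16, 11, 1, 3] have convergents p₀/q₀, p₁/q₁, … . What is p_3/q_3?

12643/542

Using pₖ = aₖpₖ₋₁ + pₖ₋₂, qₖ = aₖqₖ₋₁ + qₖ₋₂ (with p₋₁=1, p₋₂=0, q₋₁=0, q₋₂=1):
  k=0: a=23, p=23, q=1
  k=1: a=3, p=70, q=3
  k=2: a=16, p=1143, q=49
  k=3: a=11, p=12643, q=542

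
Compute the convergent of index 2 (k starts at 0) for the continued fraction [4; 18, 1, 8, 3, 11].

Using pₖ = aₖpₖ₋₁ + pₖ₋₂, qₖ = aₖqₖ₋₁ + qₖ₋₂ (with p₋₁=1, p₋₂=0, q₋₁=0, q₋₂=1):
  k=0: a=4, p=4, q=1
  k=1: a=18, p=73, q=18
  k=2: a=1, p=77, q=19

77/19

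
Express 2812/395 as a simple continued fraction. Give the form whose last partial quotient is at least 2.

2812 = 7·395 + 47
395 = 8·47 + 19
47 = 2·19 + 9
19 = 2·9 + 1
9 = 9·1 + 0  (stop)
So 2812/395 = [7; 8, 2, 2, 9].

[7; 8, 2, 2, 9]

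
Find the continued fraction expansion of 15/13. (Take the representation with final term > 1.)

[1; 6, 2]

15 = 1·13 + 2
13 = 6·2 + 1
2 = 2·1 + 0  (stop)
So 15/13 = [1; 6, 2].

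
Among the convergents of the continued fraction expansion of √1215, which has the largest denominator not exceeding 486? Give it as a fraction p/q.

16801/482

√1215 = [34; 1, 5, 1, 68, …] (period length 4).
Convergents:
  p_0/q_0 = 34/1
  p_1/q_1 = 35/1
  p_2/q_2 = 209/6
  p_3/q_3 = 244/7
  p_4/q_4 = 16801/482
  p_5/q_5 = 17045/489
q_4 = 482 ≤ 486 < 489 = q_5, so the answer is 16801/482.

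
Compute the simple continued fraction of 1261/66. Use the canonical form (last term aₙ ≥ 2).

1261 = 19*66 + 7
66 = 9*7 + 3
7 = 2*3 + 1
3 = 3*1 + 0  (stop)
So 1261/66 = [19; 9, 2, 3].

[19; 9, 2, 3]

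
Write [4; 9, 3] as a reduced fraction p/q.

Using pₖ = aₖpₖ₋₁ + pₖ₋₂ and qₖ = aₖqₖ₋₁ + qₖ₋₂:
  k=0: a=4, p=4, q=1
  k=1: a=9, p=37, q=9
  k=2: a=3, p=115, q=28

115/28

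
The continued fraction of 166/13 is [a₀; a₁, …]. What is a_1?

166 = 12·13 + 10   →  a_0 = 12
13 = 1·10 + 3   →  a_1 = 1

1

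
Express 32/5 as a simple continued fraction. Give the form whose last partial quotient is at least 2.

[6; 2, 2]

32 = 6*5 + 2
5 = 2*2 + 1
2 = 2*1 + 0  (stop)
So 32/5 = [6; 2, 2].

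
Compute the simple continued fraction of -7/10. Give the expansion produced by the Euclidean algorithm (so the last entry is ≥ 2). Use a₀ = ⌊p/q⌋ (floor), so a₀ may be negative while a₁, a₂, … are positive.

-7 = -1×10 + 3
10 = 3×3 + 1
3 = 3×1 + 0  (stop)
So -7/10 = [-1; 3, 3].

[-1; 3, 3]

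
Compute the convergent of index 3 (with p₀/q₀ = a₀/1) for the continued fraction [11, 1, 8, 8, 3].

868/73

Using pₖ = aₖpₖ₋₁ + pₖ₋₂, qₖ = aₖqₖ₋₁ + qₖ₋₂ (with p₋₁=1, p₋₂=0, q₋₁=0, q₋₂=1):
  k=0: a=11, p=11, q=1
  k=1: a=1, p=12, q=1
  k=2: a=8, p=107, q=9
  k=3: a=8, p=868, q=73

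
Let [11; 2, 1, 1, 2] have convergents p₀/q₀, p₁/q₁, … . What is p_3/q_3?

Using pₖ = aₖpₖ₋₁ + pₖ₋₂, qₖ = aₖqₖ₋₁ + qₖ₋₂ (with p₋₁=1, p₋₂=0, q₋₁=0, q₋₂=1):
  k=0: a=11, p=11, q=1
  k=1: a=2, p=23, q=2
  k=2: a=1, p=34, q=3
  k=3: a=1, p=57, q=5

57/5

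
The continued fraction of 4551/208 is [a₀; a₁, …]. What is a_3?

3

4551 = 21·208 + 183   →  a_0 = 21
208 = 1·183 + 25   →  a_1 = 1
183 = 7·25 + 8   →  a_2 = 7
25 = 3·8 + 1   →  a_3 = 3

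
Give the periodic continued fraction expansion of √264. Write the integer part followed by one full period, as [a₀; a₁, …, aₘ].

[16; 4, 32]

a₀ = ⌊√264⌋ = 16.
With m₀=0, d₀=1 and mₖ₊₁ = dₖaₖ − mₖ, dₖ₊₁ = (n − mₖ₊₁²)/dₖ, aₖ₊₁ = ⌊(a₀+mₖ₊₁)/dₖ₊₁⌋:
  k=1: m=16, d=8, a=4
  k=2: m=16, d=1, a=32
d=1 and a=2a₀=32 at k=2, so the next step gives (m, d) = (16, 8) again — its k=1 value — and the period has length 2.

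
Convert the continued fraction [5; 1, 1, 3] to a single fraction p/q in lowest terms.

Fold from the inside: start with 3/1.
  1 + 1/3 = 4/3
  1 + 3/4 = 7/4
  5 + 4/7 = 39/7

39/7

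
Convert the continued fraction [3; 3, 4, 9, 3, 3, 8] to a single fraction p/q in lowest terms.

34026/10285

Fold from the inside: start with 8/1.
  3 + 1/8 = 25/8
  3 + 8/25 = 83/25
  9 + 25/83 = 772/83
  4 + 83/772 = 3171/772
  3 + 772/3171 = 10285/3171
  3 + 3171/10285 = 34026/10285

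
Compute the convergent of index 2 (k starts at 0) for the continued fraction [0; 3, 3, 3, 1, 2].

3/10

Using pₖ = aₖpₖ₋₁ + pₖ₋₂, qₖ = aₖqₖ₋₁ + qₖ₋₂ (with p₋₁=1, p₋₂=0, q₋₁=0, q₋₂=1):
  k=0: a=0, p=0, q=1
  k=1: a=3, p=1, q=3
  k=2: a=3, p=3, q=10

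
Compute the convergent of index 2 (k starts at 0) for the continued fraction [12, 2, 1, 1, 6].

Using pₖ = aₖpₖ₋₁ + pₖ₋₂, qₖ = aₖqₖ₋₁ + qₖ₋₂ (with p₋₁=1, p₋₂=0, q₋₁=0, q₋₂=1):
  k=0: a=12, p=12, q=1
  k=1: a=2, p=25, q=2
  k=2: a=1, p=37, q=3

37/3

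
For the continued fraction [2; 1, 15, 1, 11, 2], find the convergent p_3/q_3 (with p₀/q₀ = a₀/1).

Using pₖ = aₖpₖ₋₁ + pₖ₋₂, qₖ = aₖqₖ₋₁ + qₖ₋₂ (with p₋₁=1, p₋₂=0, q₋₁=0, q₋₂=1):
  k=0: a=2, p=2, q=1
  k=1: a=1, p=3, q=1
  k=2: a=15, p=47, q=16
  k=3: a=1, p=50, q=17

50/17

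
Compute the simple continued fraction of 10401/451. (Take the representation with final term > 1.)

10401 = 23·451 + 28
451 = 16·28 + 3
28 = 9·3 + 1
3 = 3·1 + 0  (stop)
So 10401/451 = [23; 16, 9, 3].

[23; 16, 9, 3]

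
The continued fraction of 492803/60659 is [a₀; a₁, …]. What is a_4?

11

492803 = 8·60659 + 7531   →  a_0 = 8
60659 = 8·7531 + 411   →  a_1 = 8
7531 = 18·411 + 133   →  a_2 = 18
411 = 3·133 + 12   →  a_3 = 3
133 = 11·12 + 1   →  a_4 = 11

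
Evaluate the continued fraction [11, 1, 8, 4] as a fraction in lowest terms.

Fold from the inside: start with 4/1.
  8 + 1/4 = 33/4
  1 + 4/33 = 37/33
  11 + 33/37 = 440/37

440/37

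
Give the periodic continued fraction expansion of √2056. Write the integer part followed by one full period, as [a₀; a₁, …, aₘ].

a₀ = ⌊√2056⌋ = 45.
With m₀=0, d₀=1 and mₖ₊₁ = dₖaₖ − mₖ, dₖ₊₁ = (n − mₖ₊₁²)/dₖ, aₖ₊₁ = ⌊(a₀+mₖ₊₁)/dₖ₊₁⌋:
  k=1: m=45, d=31, a=2
  k=2: m=17, d=57, a=1
  k=3: m=40, d=8, a=10
  k=4: m=40, d=57, a=1
  k=5: m=17, d=31, a=2
  k=6: m=45, d=1, a=90
d=1 and a=2a₀=90 at k=6, so the next step gives (m, d) = (45, 31) again — its k=1 value — and the period has length 6.

[45; 2, 1, 10, 1, 2, 90]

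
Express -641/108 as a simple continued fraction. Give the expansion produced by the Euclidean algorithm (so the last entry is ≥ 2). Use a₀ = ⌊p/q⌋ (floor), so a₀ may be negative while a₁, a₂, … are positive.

-641 = -6×108 + 7
108 = 15×7 + 3
7 = 2×3 + 1
3 = 3×1 + 0  (stop)
So -641/108 = [-6; 15, 2, 3].

[-6; 15, 2, 3]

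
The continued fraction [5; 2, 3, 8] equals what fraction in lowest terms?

315/58

Using pₖ = aₖpₖ₋₁ + pₖ₋₂ and qₖ = aₖqₖ₋₁ + qₖ₋₂:
  k=0: a=5, p=5, q=1
  k=1: a=2, p=11, q=2
  k=2: a=3, p=38, q=7
  k=3: a=8, p=315, q=58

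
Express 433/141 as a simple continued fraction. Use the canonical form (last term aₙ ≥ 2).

[3; 14, 10]

433 = 3*141 + 10
141 = 14*10 + 1
10 = 10*1 + 0  (stop)
So 433/141 = [3; 14, 10].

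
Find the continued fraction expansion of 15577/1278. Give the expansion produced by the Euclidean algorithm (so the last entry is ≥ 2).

[12; 5, 3, 3, 3, 7]

15577 = 12*1278 + 241
1278 = 5*241 + 73
241 = 3*73 + 22
73 = 3*22 + 7
22 = 3*7 + 1
7 = 7*1 + 0  (stop)
So 15577/1278 = [12; 5, 3, 3, 3, 7].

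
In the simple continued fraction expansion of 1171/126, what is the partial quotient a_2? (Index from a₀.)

1171 = 9·126 + 37   →  a_0 = 9
126 = 3·37 + 15   →  a_1 = 3
37 = 2·15 + 7   →  a_2 = 2

2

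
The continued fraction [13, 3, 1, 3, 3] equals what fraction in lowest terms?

650/49

Fold from the inside: start with 3/1.
  3 + 1/3 = 10/3
  1 + 3/10 = 13/10
  3 + 10/13 = 49/13
  13 + 13/49 = 650/49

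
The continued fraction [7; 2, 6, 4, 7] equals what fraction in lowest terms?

2918/391

Using pₖ = aₖpₖ₋₁ + pₖ₋₂ and qₖ = aₖqₖ₋₁ + qₖ₋₂:
  k=0: a=7, p=7, q=1
  k=1: a=2, p=15, q=2
  k=2: a=6, p=97, q=13
  k=3: a=4, p=403, q=54
  k=4: a=7, p=2918, q=391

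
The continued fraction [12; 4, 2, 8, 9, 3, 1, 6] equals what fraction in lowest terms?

235220/19243

Using pₖ = aₖpₖ₋₁ + pₖ₋₂ and qₖ = aₖqₖ₋₁ + qₖ₋₂:
  k=0: a=12, p=12, q=1
  k=1: a=4, p=49, q=4
  k=2: a=2, p=110, q=9
  k=3: a=8, p=929, q=76
  k=4: a=9, p=8471, q=693
  k=5: a=3, p=26342, q=2155
  k=6: a=1, p=34813, q=2848
  k=7: a=6, p=235220, q=19243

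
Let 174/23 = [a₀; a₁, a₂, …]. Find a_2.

1

174 = 7·23 + 13   →  a_0 = 7
23 = 1·13 + 10   →  a_1 = 1
13 = 1·10 + 3   →  a_2 = 1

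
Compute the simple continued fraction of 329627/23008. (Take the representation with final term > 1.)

[14; 3, 16, 4, 3, 17, 2]

329627 = 14·23008 + 7515
23008 = 3·7515 + 463
7515 = 16·463 + 107
463 = 4·107 + 35
107 = 3·35 + 2
35 = 17·2 + 1
2 = 2·1 + 0  (stop)
So 329627/23008 = [14; 3, 16, 4, 3, 17, 2].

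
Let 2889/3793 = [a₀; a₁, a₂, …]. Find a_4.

9

2889 = 0·3793 + 2889   →  a_0 = 0
3793 = 1·2889 + 904   →  a_1 = 1
2889 = 3·904 + 177   →  a_2 = 3
904 = 5·177 + 19   →  a_3 = 5
177 = 9·19 + 6   →  a_4 = 9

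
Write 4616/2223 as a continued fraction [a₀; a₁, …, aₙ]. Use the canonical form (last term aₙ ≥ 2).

[2; 13, 13, 13]

4616 = 2*2223 + 170
2223 = 13*170 + 13
170 = 13*13 + 1
13 = 13*1 + 0  (stop)
So 4616/2223 = [2; 13, 13, 13].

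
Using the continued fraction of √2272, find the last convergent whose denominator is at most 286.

13537/284

√2272 = [47; 1, 1, 1, 94, …] (period length 4).
Convergents:
  p_0/q_0 = 47/1
  p_1/q_1 = 48/1
  p_2/q_2 = 95/2
  p_3/q_3 = 143/3
  p_4/q_4 = 13537/284
  p_5/q_5 = 13680/287
q_4 = 284 ≤ 286 < 287 = q_5, so the answer is 13537/284.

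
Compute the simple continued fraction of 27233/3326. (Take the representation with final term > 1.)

27233 = 8*3326 + 625
3326 = 5*625 + 201
625 = 3*201 + 22
201 = 9*22 + 3
22 = 7*3 + 1
3 = 3*1 + 0  (stop)
So 27233/3326 = [8; 5, 3, 9, 7, 3].

[8; 5, 3, 9, 7, 3]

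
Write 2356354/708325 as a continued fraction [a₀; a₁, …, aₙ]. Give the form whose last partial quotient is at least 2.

2356354 = 3*708325 + 231379
708325 = 3*231379 + 14188
231379 = 16*14188 + 4371
14188 = 3*4371 + 1075
4371 = 4*1075 + 71
1075 = 15*71 + 10
71 = 7*10 + 1
10 = 10*1 + 0  (stop)
So 2356354/708325 = [3; 3, 16, 3, 4, 15, 7, 10].

[3; 3, 16, 3, 4, 15, 7, 10]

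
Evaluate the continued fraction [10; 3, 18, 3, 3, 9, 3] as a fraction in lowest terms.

166849/16156

Fold from the inside: start with 3/1.
  9 + 1/3 = 28/3
  3 + 3/28 = 87/28
  3 + 28/87 = 289/87
  18 + 87/289 = 5289/289
  3 + 289/5289 = 16156/5289
  10 + 5289/16156 = 166849/16156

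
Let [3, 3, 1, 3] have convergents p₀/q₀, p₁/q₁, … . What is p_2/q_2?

Using pₖ = aₖpₖ₋₁ + pₖ₋₂, qₖ = aₖqₖ₋₁ + qₖ₋₂ (with p₋₁=1, p₋₂=0, q₋₁=0, q₋₂=1):
  k=0: a=3, p=3, q=1
  k=1: a=3, p=10, q=3
  k=2: a=1, p=13, q=4

13/4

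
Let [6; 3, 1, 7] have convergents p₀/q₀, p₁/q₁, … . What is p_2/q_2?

Using pₖ = aₖpₖ₋₁ + pₖ₋₂, qₖ = aₖqₖ₋₁ + qₖ₋₂ (with p₋₁=1, p₋₂=0, q₋₁=0, q₋₂=1):
  k=0: a=6, p=6, q=1
  k=1: a=3, p=19, q=3
  k=2: a=1, p=25, q=4

25/4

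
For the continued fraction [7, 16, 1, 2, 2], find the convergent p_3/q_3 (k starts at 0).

Using pₖ = aₖpₖ₋₁ + pₖ₋₂, qₖ = aₖqₖ₋₁ + qₖ₋₂ (with p₋₁=1, p₋₂=0, q₋₁=0, q₋₂=1):
  k=0: a=7, p=7, q=1
  k=1: a=16, p=113, q=16
  k=2: a=1, p=120, q=17
  k=3: a=2, p=353, q=50

353/50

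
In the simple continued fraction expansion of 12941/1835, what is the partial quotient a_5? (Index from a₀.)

12941 = 7·1835 + 96   →  a_0 = 7
1835 = 19·96 + 11   →  a_1 = 19
96 = 8·11 + 8   →  a_2 = 8
11 = 1·8 + 3   →  a_3 = 1
8 = 2·3 + 2   →  a_4 = 2
3 = 1·2 + 1   →  a_5 = 1

1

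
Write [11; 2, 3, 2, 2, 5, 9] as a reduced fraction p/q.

Fold from the inside: start with 9/1.
  5 + 1/9 = 46/9
  2 + 9/46 = 101/46
  2 + 46/101 = 248/101
  3 + 101/248 = 845/248
  2 + 248/845 = 1938/845
  11 + 845/1938 = 22163/1938

22163/1938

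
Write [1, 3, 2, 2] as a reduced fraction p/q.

Fold from the inside: start with 2/1.
  2 + 1/2 = 5/2
  3 + 2/5 = 17/5
  1 + 5/17 = 22/17

22/17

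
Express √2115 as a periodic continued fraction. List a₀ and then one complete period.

[45; 1, 90]

a₀ = ⌊√2115⌋ = 45.
With m₀=0, d₀=1 and mₖ₊₁ = dₖaₖ − mₖ, dₖ₊₁ = (n − mₖ₊₁²)/dₖ, aₖ₊₁ = ⌊(a₀+mₖ₊₁)/dₖ₊₁⌋:
  k=1: m=45, d=90, a=1
  k=2: m=45, d=1, a=90
d=1 and a=2a₀=90 at k=2, so the next step gives (m, d) = (45, 90) again — its k=1 value — and the period has length 2.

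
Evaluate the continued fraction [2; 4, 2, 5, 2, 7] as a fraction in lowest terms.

1775/798

Using pₖ = aₖpₖ₋₁ + pₖ₋₂ and qₖ = aₖqₖ₋₁ + qₖ₋₂:
  k=0: a=2, p=2, q=1
  k=1: a=4, p=9, q=4
  k=2: a=2, p=20, q=9
  k=3: a=5, p=109, q=49
  k=4: a=2, p=238, q=107
  k=5: a=7, p=1775, q=798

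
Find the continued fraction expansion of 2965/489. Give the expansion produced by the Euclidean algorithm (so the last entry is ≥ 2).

[6; 15, 1, 3, 2, 3]

2965 = 6·489 + 31
489 = 15·31 + 24
31 = 1·24 + 7
24 = 3·7 + 3
7 = 2·3 + 1
3 = 3·1 + 0  (stop)
So 2965/489 = [6; 15, 1, 3, 2, 3].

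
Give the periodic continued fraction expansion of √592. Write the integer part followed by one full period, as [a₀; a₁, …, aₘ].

[24; 3, 48]

a₀ = ⌊√592⌋ = 24.
With m₀=0, d₀=1 and mₖ₊₁ = dₖaₖ − mₖ, dₖ₊₁ = (n − mₖ₊₁²)/dₖ, aₖ₊₁ = ⌊(a₀+mₖ₊₁)/dₖ₊₁⌋:
  k=1: m=24, d=16, a=3
  k=2: m=24, d=1, a=48
d=1 and a=2a₀=48 at k=2, so the next step gives (m, d) = (24, 16) again — its k=1 value — and the period has length 2.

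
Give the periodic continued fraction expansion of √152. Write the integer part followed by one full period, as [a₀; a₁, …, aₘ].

[12; 3, 24]

a₀ = ⌊√152⌋ = 12.
With m₀=0, d₀=1 and mₖ₊₁ = dₖaₖ − mₖ, dₖ₊₁ = (n − mₖ₊₁²)/dₖ, aₖ₊₁ = ⌊(a₀+mₖ₊₁)/dₖ₊₁⌋:
  k=1: m=12, d=8, a=3
  k=2: m=12, d=1, a=24
d=1 and a=2a₀=24 at k=2, so the next step gives (m, d) = (12, 8) again — its k=1 value — and the period has length 2.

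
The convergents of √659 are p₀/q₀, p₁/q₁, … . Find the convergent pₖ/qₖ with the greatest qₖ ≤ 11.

77/3

√659 = [25; 1, 2, 25, 2, 1, 50, …] (period length 6).
Convergents:
  p_0/q_0 = 25/1
  p_1/q_1 = 26/1
  p_2/q_2 = 77/3
  p_3/q_3 = 1951/76
q_2 = 3 ≤ 11 < 76 = q_3, so the answer is 77/3.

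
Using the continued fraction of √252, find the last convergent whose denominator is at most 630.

√252 = [15; 1, 6, 1, 30, …] (period length 4).
Convergents:
  p_0/q_0 = 15/1
  p_1/q_1 = 16/1
  p_2/q_2 = 111/7
  p_3/q_3 = 127/8
  p_4/q_4 = 3921/247
  p_5/q_5 = 4048/255
  p_6/q_6 = 28209/1777
q_5 = 255 ≤ 630 < 1777 = q_6, so the answer is 4048/255.

4048/255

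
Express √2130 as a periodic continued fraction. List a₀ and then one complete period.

[46; 6, 1, 1, 2, 1, 1, 6, 92]

a₀ = ⌊√2130⌋ = 46.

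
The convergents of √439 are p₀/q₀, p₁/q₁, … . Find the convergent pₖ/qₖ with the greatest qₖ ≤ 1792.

√439 = [20; 1, 19, 1, 40, …] (period length 4).
Convergents:
  p_0/q_0 = 20/1
  p_1/q_1 = 21/1
  p_2/q_2 = 419/20
  p_3/q_3 = 440/21
  p_4/q_4 = 18019/860
  p_5/q_5 = 18459/881
  p_6/q_6 = 368740/17599
q_5 = 881 ≤ 1792 < 17599 = q_6, so the answer is 18459/881.

18459/881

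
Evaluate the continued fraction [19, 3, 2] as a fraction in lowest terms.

135/7

Fold from the inside: start with 2/1.
  3 + 1/2 = 7/2
  19 + 2/7 = 135/7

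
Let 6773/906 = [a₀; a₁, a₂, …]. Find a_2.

9

6773 = 7·906 + 431   →  a_0 = 7
906 = 2·431 + 44   →  a_1 = 2
431 = 9·44 + 35   →  a_2 = 9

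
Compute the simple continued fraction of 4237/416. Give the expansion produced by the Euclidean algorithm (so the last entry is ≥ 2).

[10; 5, 2, 2, 15]

4237 = 10×416 + 77
416 = 5×77 + 31
77 = 2×31 + 15
31 = 2×15 + 1
15 = 15×1 + 0  (stop)
So 4237/416 = [10; 5, 2, 2, 15].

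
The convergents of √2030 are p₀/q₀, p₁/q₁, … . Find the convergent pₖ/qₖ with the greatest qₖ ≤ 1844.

√2030 = [45; 18, 90, …] (period length 2).
Convergents:
  p_0/q_0 = 45/1
  p_1/q_1 = 811/18
  p_2/q_2 = 73035/1621
  p_3/q_3 = 1315441/29196
q_2 = 1621 ≤ 1844 < 29196 = q_3, so the answer is 73035/1621.

73035/1621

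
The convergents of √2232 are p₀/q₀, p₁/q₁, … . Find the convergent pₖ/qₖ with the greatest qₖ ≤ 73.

1937/41

√2232 = [47; 4, 10, 4, 94, …] (period length 4).
Convergents:
  p_0/q_0 = 47/1
  p_1/q_1 = 189/4
  p_2/q_2 = 1937/41
  p_3/q_3 = 7937/168
q_2 = 41 ≤ 73 < 168 = q_3, so the answer is 1937/41.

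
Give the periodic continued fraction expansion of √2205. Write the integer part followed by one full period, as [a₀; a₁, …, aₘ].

[46; 1, 22, 2, 22, 1, 92]

a₀ = ⌊√2205⌋ = 46.
With m₀=0, d₀=1 and mₖ₊₁ = dₖaₖ − mₖ, dₖ₊₁ = (n − mₖ₊₁²)/dₖ, aₖ₊₁ = ⌊(a₀+mₖ₊₁)/dₖ₊₁⌋:
  k=1: m=46, d=89, a=1
  k=2: m=43, d=4, a=22
  k=3: m=45, d=45, a=2
  k=4: m=45, d=4, a=22
  k=5: m=43, d=89, a=1
  k=6: m=46, d=1, a=92
d=1 and a=2a₀=92 at k=6, so the next step gives (m, d) = (46, 89) again — its k=1 value — and the period has length 6.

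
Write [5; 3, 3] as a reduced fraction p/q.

Using pₖ = aₖpₖ₋₁ + pₖ₋₂ and qₖ = aₖqₖ₋₁ + qₖ₋₂:
  k=0: a=5, p=5, q=1
  k=1: a=3, p=16, q=3
  k=2: a=3, p=53, q=10

53/10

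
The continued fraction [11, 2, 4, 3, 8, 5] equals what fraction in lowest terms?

Fold from the inside: start with 5/1.
  8 + 1/5 = 41/5
  3 + 5/41 = 128/41
  4 + 41/128 = 553/128
  2 + 128/553 = 1234/553
  11 + 553/1234 = 14127/1234

14127/1234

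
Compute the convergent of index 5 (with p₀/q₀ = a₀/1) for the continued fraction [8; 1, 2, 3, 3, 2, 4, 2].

Using pₖ = aₖpₖ₋₁ + pₖ₋₂, qₖ = aₖqₖ₋₁ + qₖ₋₂ (with p₋₁=1, p₋₂=0, q₋₁=0, q₋₂=1):
  k=0: a=8, p=8, q=1
  k=1: a=1, p=9, q=1
  k=2: a=2, p=26, q=3
  k=3: a=3, p=87, q=10
  k=4: a=3, p=287, q=33
  k=5: a=2, p=661, q=76

661/76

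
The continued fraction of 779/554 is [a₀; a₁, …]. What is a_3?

779 = 1·554 + 225   →  a_0 = 1
554 = 2·225 + 104   →  a_1 = 2
225 = 2·104 + 17   →  a_2 = 2
104 = 6·17 + 2   →  a_3 = 6

6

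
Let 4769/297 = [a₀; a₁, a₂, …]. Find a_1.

17

4769 = 16·297 + 17   →  a_0 = 16
297 = 17·17 + 8   →  a_1 = 17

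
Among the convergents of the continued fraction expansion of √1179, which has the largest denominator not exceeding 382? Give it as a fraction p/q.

10610/309

√1179 = [34; 2, 1, 33, 1, 2, 68, …] (period length 6).
Convergents:
  p_0/q_0 = 34/1
  p_1/q_1 = 69/2
  p_2/q_2 = 103/3
  p_3/q_3 = 3468/101
  p_4/q_4 = 3571/104
  p_5/q_5 = 10610/309
  p_6/q_6 = 725051/21116
q_5 = 309 ≤ 382 < 21116 = q_6, so the answer is 10610/309.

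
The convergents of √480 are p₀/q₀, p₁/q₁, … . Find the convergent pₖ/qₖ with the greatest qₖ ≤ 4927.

√480 = [21; 1, 9, 1, 42, …] (period length 4).
Convergents:
  p_0/q_0 = 21/1
  p_1/q_1 = 22/1
  p_2/q_2 = 219/10
  p_3/q_3 = 241/11
  p_4/q_4 = 10341/472
  p_5/q_5 = 10582/483
  p_6/q_6 = 105579/4819
  p_7/q_7 = 116161/5302
q_6 = 4819 ≤ 4927 < 5302 = q_7, so the answer is 105579/4819.

105579/4819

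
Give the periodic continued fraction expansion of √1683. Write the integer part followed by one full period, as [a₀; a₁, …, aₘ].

[41; 41, 82]

a₀ = ⌊√1683⌋ = 41.
With m₀=0, d₀=1 and mₖ₊₁ = dₖaₖ − mₖ, dₖ₊₁ = (n − mₖ₊₁²)/dₖ, aₖ₊₁ = ⌊(a₀+mₖ₊₁)/dₖ₊₁⌋:
  k=1: m=41, d=2, a=41
  k=2: m=41, d=1, a=82
d=1 and a=2a₀=82 at k=2, so the next step gives (m, d) = (41, 2) again — its k=1 value — and the period has length 2.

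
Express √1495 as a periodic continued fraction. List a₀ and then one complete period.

a₀ = ⌊√1495⌋ = 38.
With m₀=0, d₀=1 and mₖ₊₁ = dₖaₖ − mₖ, dₖ₊₁ = (n − mₖ₊₁²)/dₖ, aₖ₊₁ = ⌊(a₀+mₖ₊₁)/dₖ₊₁⌋:
  k=1: m=38, d=51, a=1
  k=2: m=13, d=26, a=1
  k=3: m=13, d=51, a=1
  k=4: m=38, d=1, a=76
d=1 and a=2a₀=76 at k=4, so the next step gives (m, d) = (38, 51) again — its k=1 value — and the period has length 4.

[38; 1, 1, 1, 76]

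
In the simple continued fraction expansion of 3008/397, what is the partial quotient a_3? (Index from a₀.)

3008 = 7·397 + 229   →  a_0 = 7
397 = 1·229 + 168   →  a_1 = 1
229 = 1·168 + 61   →  a_2 = 1
168 = 2·61 + 46   →  a_3 = 2

2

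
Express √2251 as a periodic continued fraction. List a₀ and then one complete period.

[47; 2, 4, 47, 4, 2, 94]

a₀ = ⌊√2251⌋ = 47.
With m₀=0, d₀=1 and mₖ₊₁ = dₖaₖ − mₖ, dₖ₊₁ = (n − mₖ₊₁²)/dₖ, aₖ₊₁ = ⌊(a₀+mₖ₊₁)/dₖ₊₁⌋:
  k=1: m=47, d=42, a=2
  k=2: m=37, d=21, a=4
  k=3: m=47, d=2, a=47
  k=4: m=47, d=21, a=4
  k=5: m=37, d=42, a=2
  k=6: m=47, d=1, a=94
d=1 and a=2a₀=94 at k=6, so the next step gives (m, d) = (47, 42) again — its k=1 value — and the period has length 6.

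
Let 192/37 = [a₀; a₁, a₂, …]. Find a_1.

5

192 = 5·37 + 7   →  a_0 = 5
37 = 5·7 + 2   →  a_1 = 5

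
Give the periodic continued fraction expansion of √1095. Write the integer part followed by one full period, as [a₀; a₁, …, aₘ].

a₀ = ⌊√1095⌋ = 33.
With m₀=0, d₀=1 and mₖ₊₁ = dₖaₖ − mₖ, dₖ₊₁ = (n − mₖ₊₁²)/dₖ, aₖ₊₁ = ⌊(a₀+mₖ₊₁)/dₖ₊₁⌋:
  k=1: m=33, d=6, a=11
  k=2: m=33, d=1, a=66
d=1 and a=2a₀=66 at k=2, so the next step gives (m, d) = (33, 6) again — its k=1 value — and the period has length 2.

[33; 11, 66]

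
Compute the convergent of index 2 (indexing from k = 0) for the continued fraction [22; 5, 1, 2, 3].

133/6

Using pₖ = aₖpₖ₋₁ + pₖ₋₂, qₖ = aₖqₖ₋₁ + qₖ₋₂ (with p₋₁=1, p₋₂=0, q₋₁=0, q₋₂=1):
  k=0: a=22, p=22, q=1
  k=1: a=5, p=111, q=5
  k=2: a=1, p=133, q=6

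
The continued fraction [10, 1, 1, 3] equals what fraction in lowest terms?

74/7

Using pₖ = aₖpₖ₋₁ + pₖ₋₂ and qₖ = aₖqₖ₋₁ + qₖ₋₂:
  k=0: a=10, p=10, q=1
  k=1: a=1, p=11, q=1
  k=2: a=1, p=21, q=2
  k=3: a=3, p=74, q=7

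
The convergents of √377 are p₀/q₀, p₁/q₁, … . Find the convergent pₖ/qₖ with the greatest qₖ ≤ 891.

8951/461

√377 = [19; 2, 2, 2, 38, …] (period length 4).
Convergents:
  p_0/q_0 = 19/1
  p_1/q_1 = 39/2
  p_2/q_2 = 97/5
  p_3/q_3 = 233/12
  p_4/q_4 = 8951/461
  p_5/q_5 = 18135/934
q_4 = 461 ≤ 891 < 934 = q_5, so the answer is 8951/461.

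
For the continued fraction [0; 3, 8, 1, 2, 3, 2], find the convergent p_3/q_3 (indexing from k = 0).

9/28

Using pₖ = aₖpₖ₋₁ + pₖ₋₂, qₖ = aₖqₖ₋₁ + qₖ₋₂ (with p₋₁=1, p₋₂=0, q₋₁=0, q₋₂=1):
  k=0: a=0, p=0, q=1
  k=1: a=3, p=1, q=3
  k=2: a=8, p=8, q=25
  k=3: a=1, p=9, q=28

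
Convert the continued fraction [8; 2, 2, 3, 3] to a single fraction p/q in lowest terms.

471/56

Using pₖ = aₖpₖ₋₁ + pₖ₋₂ and qₖ = aₖqₖ₋₁ + qₖ₋₂:
  k=0: a=8, p=8, q=1
  k=1: a=2, p=17, q=2
  k=2: a=2, p=42, q=5
  k=3: a=3, p=143, q=17
  k=4: a=3, p=471, q=56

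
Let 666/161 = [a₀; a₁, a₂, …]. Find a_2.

666 = 4·161 + 22   →  a_0 = 4
161 = 7·22 + 7   →  a_1 = 7
22 = 3·7 + 1   →  a_2 = 3

3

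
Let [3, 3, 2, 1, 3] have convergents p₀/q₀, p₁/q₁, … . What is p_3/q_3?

Using pₖ = aₖpₖ₋₁ + pₖ₋₂, qₖ = aₖqₖ₋₁ + qₖ₋₂ (with p₋₁=1, p₋₂=0, q₋₁=0, q₋₂=1):
  k=0: a=3, p=3, q=1
  k=1: a=3, p=10, q=3
  k=2: a=2, p=23, q=7
  k=3: a=1, p=33, q=10

33/10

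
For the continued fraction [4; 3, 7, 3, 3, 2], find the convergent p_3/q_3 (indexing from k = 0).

Using pₖ = aₖpₖ₋₁ + pₖ₋₂, qₖ = aₖqₖ₋₁ + qₖ₋₂ (with p₋₁=1, p₋₂=0, q₋₁=0, q₋₂=1):
  k=0: a=4, p=4, q=1
  k=1: a=3, p=13, q=3
  k=2: a=7, p=95, q=22
  k=3: a=3, p=298, q=69

298/69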